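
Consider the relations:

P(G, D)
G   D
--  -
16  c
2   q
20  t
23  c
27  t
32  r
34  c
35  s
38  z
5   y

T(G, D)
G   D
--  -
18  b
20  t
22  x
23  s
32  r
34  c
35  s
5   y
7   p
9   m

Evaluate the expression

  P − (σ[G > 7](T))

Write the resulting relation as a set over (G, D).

Selection G > 7: {(18, b), (20, t), (22, x), (23, s), (32, r), (34, c), (35, s), (9, m)}
Taking the difference: {(16, c), (2, q), (23, c), (27, t), (38, z), (5, y)}

{(16, c), (2, q), (23, c), (27, t), (38, z), (5, y)}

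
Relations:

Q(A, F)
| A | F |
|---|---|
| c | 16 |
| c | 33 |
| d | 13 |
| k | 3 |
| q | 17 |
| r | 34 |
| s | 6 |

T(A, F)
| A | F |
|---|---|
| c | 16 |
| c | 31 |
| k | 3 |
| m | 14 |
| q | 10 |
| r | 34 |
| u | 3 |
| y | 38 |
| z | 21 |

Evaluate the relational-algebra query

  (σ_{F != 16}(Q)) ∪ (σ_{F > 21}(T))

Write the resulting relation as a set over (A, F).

Filtering on F != 16 leaves {(c, 33), (d, 13), (k, 3), (q, 17), (r, 34), (s, 6)}.
Filtering on F > 21 leaves {(c, 31), (r, 34), (y, 38)}.
Taking the union: {(c, 31), (c, 33), (d, 13), (k, 3), (q, 17), (r, 34), (s, 6), (y, 38)}

{(c, 31), (c, 33), (d, 13), (k, 3), (q, 17), (r, 34), (s, 6), (y, 38)}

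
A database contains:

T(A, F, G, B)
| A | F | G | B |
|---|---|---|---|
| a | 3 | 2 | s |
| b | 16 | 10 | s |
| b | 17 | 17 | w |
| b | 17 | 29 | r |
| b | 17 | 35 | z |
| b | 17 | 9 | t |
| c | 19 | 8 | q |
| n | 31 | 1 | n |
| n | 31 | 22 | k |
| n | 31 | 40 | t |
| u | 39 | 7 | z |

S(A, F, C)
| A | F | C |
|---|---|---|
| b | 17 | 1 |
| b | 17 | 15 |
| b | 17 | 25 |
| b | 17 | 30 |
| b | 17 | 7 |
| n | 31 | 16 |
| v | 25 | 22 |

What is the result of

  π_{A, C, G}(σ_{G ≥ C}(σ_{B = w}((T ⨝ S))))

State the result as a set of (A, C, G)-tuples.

{(b, 1, 17), (b, 15, 17), (b, 7, 17)}

Joining T and S on A, F yields {(b, 17, 17, w, 1), (b, 17, 17, w, 15), (b, 17, 17, w, 25), (b, 17, 17, w, 30), (b, 17, 17, w, 7), (b, 17, 29, r, 1), (b, 17, 29, r, 15), (b, 17, 29, r, 25), (b, 17, 29, r, 30), (b, 17, 29, r, 7), (b, 17, 35, z, 1), (b, 17, 35, z, 15), (b, 17, 35, z, 25), (b, 17, 35, z, 30), (b, 17, 35, z, 7), (b, 17, 9, t, 1), (b, 17, 9, t, 15), (b, 17, 9, t, 25), (b, 17, 9, t, 30), (b, 17, 9, t, 7), (n, 31, 1, n, 16), (n, 31, 22, k, 16), (n, 31, 40, t, 16)}.
σ[B = w]: keep tuples satisfying B = w → {(b, 17, 17, w, 1), (b, 17, 17, w, 15), (b, 17, 17, w, 25), (b, 17, 17, w, 30), (b, 17, 17, w, 7)}
σ[G ≥ C]: keep tuples satisfying G ≥ C → {(b, 17, 17, w, 1), (b, 17, 17, w, 15), (b, 17, 17, w, 7)}
π_{A, C, G} gives {(b, 1, 17), (b, 15, 17), (b, 7, 17)}.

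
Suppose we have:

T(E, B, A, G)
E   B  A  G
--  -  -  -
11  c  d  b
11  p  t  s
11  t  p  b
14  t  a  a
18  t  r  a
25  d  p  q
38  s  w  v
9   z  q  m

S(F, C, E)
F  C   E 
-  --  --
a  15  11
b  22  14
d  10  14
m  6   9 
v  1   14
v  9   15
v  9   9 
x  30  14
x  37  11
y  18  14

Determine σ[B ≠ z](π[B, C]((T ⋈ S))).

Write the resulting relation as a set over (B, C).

Natural join on E: {(11, c, d, b, a, 15), (11, c, d, b, x, 37), (11, p, t, s, a, 15), (11, p, t, s, x, 37), (11, t, p, b, a, 15), (11, t, p, b, x, 37), (14, t, a, a, b, 22), (14, t, a, a, d, 10), (14, t, a, a, v, 1), (14, t, a, a, x, 30), (14, t, a, a, y, 18), (9, z, q, m, m, 6), (9, z, q, m, v, 9)}
π_{B, C} gives {(c, 15), (c, 37), (p, 15), (p, 37), (t, 1), (t, 10), (t, 15), (t, 18), (t, 22), (t, 30), (t, 37), (z, 6), (z, 9)}.
Apply σ_{B ≠ z}; surviving tuples: {(c, 15), (c, 37), (p, 15), (p, 37), (t, 1), (t, 10), (t, 15), (t, 18), (t, 22), (t, 30), (t, 37)}

{(c, 15), (c, 37), (p, 15), (p, 37), (t, 1), (t, 10), (t, 15), (t, 18), (t, 22), (t, 30), (t, 37)}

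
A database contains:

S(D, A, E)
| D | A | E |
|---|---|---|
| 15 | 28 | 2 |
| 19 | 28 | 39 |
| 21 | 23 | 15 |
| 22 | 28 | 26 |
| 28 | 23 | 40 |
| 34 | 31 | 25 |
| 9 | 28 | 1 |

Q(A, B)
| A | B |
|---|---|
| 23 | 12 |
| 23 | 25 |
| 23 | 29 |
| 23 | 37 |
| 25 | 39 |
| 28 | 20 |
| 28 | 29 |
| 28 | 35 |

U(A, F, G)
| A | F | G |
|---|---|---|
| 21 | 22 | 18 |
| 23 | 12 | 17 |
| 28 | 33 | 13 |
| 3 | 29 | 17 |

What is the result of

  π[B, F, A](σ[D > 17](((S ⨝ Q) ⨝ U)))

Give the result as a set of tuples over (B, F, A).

{(12, 12, 23), (20, 33, 28), (25, 12, 23), (29, 12, 23), (29, 33, 28), (35, 33, 28), (37, 12, 23)}

Joining S and Q on A yields {(15, 28, 2, 20), (15, 28, 2, 29), (15, 28, 2, 35), (19, 28, 39, 20), (19, 28, 39, 29), (19, 28, 39, 35), (21, 23, 15, 12), (21, 23, 15, 25), (21, 23, 15, 29), (21, 23, 15, 37), (22, 28, 26, 20), (22, 28, 26, 29), (22, 28, 26, 35), (28, 23, 40, 12), (28, 23, 40, 25), (28, 23, 40, 29), (28, 23, 40, 37), (9, 28, 1, 20), (9, 28, 1, 29), (9, 28, 1, 35)}.
Joining (S ⨝ Q) and U on A yields {(15, 28, 2, 20, 33, 13), (15, 28, 2, 29, 33, 13), (15, 28, 2, 35, 33, 13), (19, 28, 39, 20, 33, 13), (19, 28, 39, 29, 33, 13), (19, 28, 39, 35, 33, 13), (21, 23, 15, 12, 12, 17), (21, 23, 15, 25, 12, 17), (21, 23, 15, 29, 12, 17), (21, 23, 15, 37, 12, 17), (22, 28, 26, 20, 33, 13), (22, 28, 26, 29, 33, 13), (22, 28, 26, 35, 33, 13), (28, 23, 40, 12, 12, 17), (28, 23, 40, 25, 12, 17), (28, 23, 40, 29, 12, 17), (28, 23, 40, 37, 12, 17), (9, 28, 1, 20, 33, 13), (9, 28, 1, 29, 33, 13), (9, 28, 1, 35, 33, 13)}.
Selection D > 17: {(19, 28, 39, 20, 33, 13), (19, 28, 39, 29, 33, 13), (19, 28, 39, 35, 33, 13), (21, 23, 15, 12, 12, 17), (21, 23, 15, 25, 12, 17), (21, 23, 15, 29, 12, 17), (21, 23, 15, 37, 12, 17), (22, 28, 26, 20, 33, 13), (22, 28, 26, 29, 33, 13), (22, 28, 26, 35, 33, 13), (28, 23, 40, 12, 12, 17), (28, 23, 40, 25, 12, 17), (28, 23, 40, 29, 12, 17), (28, 23, 40, 37, 12, 17)}
Keep only column(s) B, F, A (7 duplicate(s) eliminated): {(12, 12, 23), (20, 33, 28), (25, 12, 23), (29, 12, 23), (29, 33, 28), (35, 33, 28), (37, 12, 23)}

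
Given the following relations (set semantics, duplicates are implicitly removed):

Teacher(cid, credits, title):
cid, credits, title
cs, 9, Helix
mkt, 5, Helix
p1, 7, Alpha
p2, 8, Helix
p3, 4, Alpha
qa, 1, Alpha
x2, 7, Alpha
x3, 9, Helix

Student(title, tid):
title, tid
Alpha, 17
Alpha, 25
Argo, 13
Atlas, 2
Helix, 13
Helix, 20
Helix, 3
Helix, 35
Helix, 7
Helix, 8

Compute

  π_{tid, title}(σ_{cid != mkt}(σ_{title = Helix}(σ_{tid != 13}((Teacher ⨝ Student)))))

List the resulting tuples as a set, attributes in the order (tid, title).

Joining Teacher and Student on title yields {(cs, 9, Helix, 13), (cs, 9, Helix, 20), (cs, 9, Helix, 3), (cs, 9, Helix, 35), (cs, 9, Helix, 7), (cs, 9, Helix, 8), (mkt, 5, Helix, 13), (mkt, 5, Helix, 20), (mkt, 5, Helix, 3), (mkt, 5, Helix, 35), (mkt, 5, Helix, 7), (mkt, 5, Helix, 8), (p1, 7, Alpha, 17), (p1, 7, Alpha, 25), (p2, 8, Helix, 13), (p2, 8, Helix, 20), (p2, 8, Helix, 3), (p2, 8, Helix, 35), (p2, 8, Helix, 7), (p2, 8, Helix, 8), (p3, 4, Alpha, 17), (p3, 4, Alpha, 25), (qa, 1, Alpha, 17), (qa, 1, Alpha, 25), (x2, 7, Alpha, 17), (x2, 7, Alpha, 25), (x3, 9, Helix, 13), (x3, 9, Helix, 20), (x3, 9, Helix, 3), (x3, 9, Helix, 35), (x3, 9, Helix, 7), (x3, 9, Helix, 8)}.
Filtering on tid != 13 leaves {(cs, 9, Helix, 20), (cs, 9, Helix, 3), (cs, 9, Helix, 35), (cs, 9, Helix, 7), (cs, 9, Helix, 8), (mkt, 5, Helix, 20), (mkt, 5, Helix, 3), (mkt, 5, Helix, 35), (mkt, 5, Helix, 7), (mkt, 5, Helix, 8), (p1, 7, Alpha, 17), (p1, 7, Alpha, 25), (p2, 8, Helix, 20), (p2, 8, Helix, 3), (p2, 8, Helix, 35), (p2, 8, Helix, 7), (p2, 8, Helix, 8), (p3, 4, Alpha, 17), (p3, 4, Alpha, 25), (qa, 1, Alpha, 17), (qa, 1, Alpha, 25), (x2, 7, Alpha, 17), (x2, 7, Alpha, 25), (x3, 9, Helix, 20), (x3, 9, Helix, 3), (x3, 9, Helix, 35), (x3, 9, Helix, 7), (x3, 9, Helix, 8)}.
Filtering on title = Helix leaves {(cs, 9, Helix, 20), (cs, 9, Helix, 3), (cs, 9, Helix, 35), (cs, 9, Helix, 7), (cs, 9, Helix, 8), (mkt, 5, Helix, 20), (mkt, 5, Helix, 3), (mkt, 5, Helix, 35), (mkt, 5, Helix, 7), (mkt, 5, Helix, 8), (p2, 8, Helix, 20), (p2, 8, Helix, 3), (p2, 8, Helix, 35), (p2, 8, Helix, 7), (p2, 8, Helix, 8), (x3, 9, Helix, 20), (x3, 9, Helix, 3), (x3, 9, Helix, 35), (x3, 9, Helix, 7), (x3, 9, Helix, 8)}.
Filtering on cid != mkt leaves {(cs, 9, Helix, 20), (cs, 9, Helix, 3), (cs, 9, Helix, 35), (cs, 9, Helix, 7), (cs, 9, Helix, 8), (p2, 8, Helix, 20), (p2, 8, Helix, 3), (p2, 8, Helix, 35), (p2, 8, Helix, 7), (p2, 8, Helix, 8), (x3, 9, Helix, 20), (x3, 9, Helix, 3), (x3, 9, Helix, 35), (x3, 9, Helix, 7), (x3, 9, Helix, 8)}.
Projecting to tid, title (10 duplicate(s) eliminated): {(20, Helix), (3, Helix), (35, Helix), (7, Helix), (8, Helix)}

{(20, Helix), (3, Helix), (35, Helix), (7, Helix), (8, Helix)}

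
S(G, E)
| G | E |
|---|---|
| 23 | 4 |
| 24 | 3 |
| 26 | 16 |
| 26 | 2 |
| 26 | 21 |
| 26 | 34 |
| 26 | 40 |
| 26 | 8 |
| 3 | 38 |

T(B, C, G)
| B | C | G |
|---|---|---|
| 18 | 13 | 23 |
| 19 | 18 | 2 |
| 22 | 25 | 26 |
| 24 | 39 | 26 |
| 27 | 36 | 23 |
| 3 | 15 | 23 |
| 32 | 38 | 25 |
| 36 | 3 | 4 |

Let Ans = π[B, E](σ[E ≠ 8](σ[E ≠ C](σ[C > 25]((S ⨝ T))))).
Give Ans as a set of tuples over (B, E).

Joining S and T on G yields {(23, 4, 18, 13), (23, 4, 27, 36), (23, 4, 3, 15), (26, 16, 22, 25), (26, 16, 24, 39), (26, 2, 22, 25), (26, 2, 24, 39), (26, 21, 22, 25), (26, 21, 24, 39), (26, 34, 22, 25), (26, 34, 24, 39), (26, 40, 22, 25), (26, 40, 24, 39), (26, 8, 22, 25), (26, 8, 24, 39)}.
σ[C > 25]: keep tuples satisfying C > 25 → {(23, 4, 27, 36), (26, 16, 24, 39), (26, 2, 24, 39), (26, 21, 24, 39), (26, 34, 24, 39), (26, 40, 24, 39), (26, 8, 24, 39)}
σ[E ≠ C]: keep tuples satisfying E ≠ C → {(23, 4, 27, 36), (26, 16, 24, 39), (26, 2, 24, 39), (26, 21, 24, 39), (26, 34, 24, 39), (26, 40, 24, 39), (26, 8, 24, 39)}
σ[E ≠ 8]: keep tuples satisfying E ≠ 8 → {(23, 4, 27, 36), (26, 16, 24, 39), (26, 2, 24, 39), (26, 21, 24, 39), (26, 34, 24, 39), (26, 40, 24, 39)}
π_{B, E} gives {(24, 16), (24, 2), (24, 21), (24, 34), (24, 40), (27, 4)}.

{(24, 16), (24, 2), (24, 21), (24, 34), (24, 40), (27, 4)}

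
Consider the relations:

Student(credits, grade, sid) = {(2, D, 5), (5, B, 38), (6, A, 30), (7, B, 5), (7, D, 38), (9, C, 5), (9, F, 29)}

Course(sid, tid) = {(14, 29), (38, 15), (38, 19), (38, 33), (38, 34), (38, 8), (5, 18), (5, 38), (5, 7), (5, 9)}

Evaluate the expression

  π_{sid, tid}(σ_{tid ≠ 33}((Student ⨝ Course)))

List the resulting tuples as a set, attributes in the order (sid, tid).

Natural join on sid: {(2, D, 5, 18), (2, D, 5, 38), (2, D, 5, 7), (2, D, 5, 9), (5, B, 38, 15), (5, B, 38, 19), (5, B, 38, 33), (5, B, 38, 34), (5, B, 38, 8), (7, B, 5, 18), (7, B, 5, 38), (7, B, 5, 7), (7, B, 5, 9), (7, D, 38, 15), (7, D, 38, 19), (7, D, 38, 33), (7, D, 38, 34), (7, D, 38, 8), (9, C, 5, 18), (9, C, 5, 38), (9, C, 5, 7), (9, C, 5, 9)}
Apply σ_{tid ≠ 33}; surviving tuples: {(2, D, 5, 18), (2, D, 5, 38), (2, D, 5, 7), (2, D, 5, 9), (5, B, 38, 15), (5, B, 38, 19), (5, B, 38, 34), (5, B, 38, 8), (7, B, 5, 18), (7, B, 5, 38), (7, B, 5, 7), (7, B, 5, 9), (7, D, 38, 15), (7, D, 38, 19), (7, D, 38, 34), (7, D, 38, 8), (9, C, 5, 18), (9, C, 5, 38), (9, C, 5, 7), (9, C, 5, 9)}
Keep only column(s) sid, tid (12 duplicate(s) eliminated): {(38, 15), (38, 19), (38, 34), (38, 8), (5, 18), (5, 38), (5, 7), (5, 9)}

{(38, 15), (38, 19), (38, 34), (38, 8), (5, 18), (5, 38), (5, 7), (5, 9)}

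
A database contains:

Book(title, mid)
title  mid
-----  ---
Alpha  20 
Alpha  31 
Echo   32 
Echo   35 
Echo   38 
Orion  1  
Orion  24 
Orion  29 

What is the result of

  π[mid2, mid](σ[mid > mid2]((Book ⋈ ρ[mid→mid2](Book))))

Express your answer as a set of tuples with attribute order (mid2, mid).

ρ[mid→mid2]: schema becomes (title, mid2); tuples unchanged.
Book ⋈ ρ[mid→mid2](Book) (natural join on title): {(Alpha, 20, 20), (Alpha, 20, 31), (Alpha, 31, 20), (Alpha, 31, 31), (Echo, 32, 32), (Echo, 32, 35), (Echo, 32, 38), (Echo, 35, 32), (Echo, 35, 35), (Echo, 35, 38), (Echo, 38, 32), (Echo, 38, 35), (Echo, 38, 38), (Orion, 1, 1), (Orion, 1, 24), (Orion, 1, 29), (Orion, 24, 1), (Orion, 24, 24), (Orion, 24, 29), (Orion, 29, 1), (Orion, 29, 24), (Orion, 29, 29)}
σ[mid > mid2]: keep tuples satisfying mid > mid2 → {(Alpha, 31, 20), (Echo, 35, 32), (Echo, 38, 32), (Echo, 38, 35), (Orion, 24, 1), (Orion, 29, 1), (Orion, 29, 24)}
Keep only column(s) mid2, mid: {(1, 24), (1, 29), (20, 31), (24, 29), (32, 35), (32, 38), (35, 38)}

{(1, 24), (1, 29), (20, 31), (24, 29), (32, 35), (32, 38), (35, 38)}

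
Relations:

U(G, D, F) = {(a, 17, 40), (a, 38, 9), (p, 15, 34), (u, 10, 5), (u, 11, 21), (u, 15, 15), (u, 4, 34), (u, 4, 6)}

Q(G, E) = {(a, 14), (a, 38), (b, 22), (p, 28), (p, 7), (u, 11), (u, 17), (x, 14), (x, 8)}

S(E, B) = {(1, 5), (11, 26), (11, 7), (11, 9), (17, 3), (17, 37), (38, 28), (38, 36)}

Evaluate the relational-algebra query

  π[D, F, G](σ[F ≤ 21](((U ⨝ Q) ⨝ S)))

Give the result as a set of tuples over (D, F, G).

{(10, 5, u), (11, 21, u), (15, 15, u), (38, 9, a), (4, 6, u)}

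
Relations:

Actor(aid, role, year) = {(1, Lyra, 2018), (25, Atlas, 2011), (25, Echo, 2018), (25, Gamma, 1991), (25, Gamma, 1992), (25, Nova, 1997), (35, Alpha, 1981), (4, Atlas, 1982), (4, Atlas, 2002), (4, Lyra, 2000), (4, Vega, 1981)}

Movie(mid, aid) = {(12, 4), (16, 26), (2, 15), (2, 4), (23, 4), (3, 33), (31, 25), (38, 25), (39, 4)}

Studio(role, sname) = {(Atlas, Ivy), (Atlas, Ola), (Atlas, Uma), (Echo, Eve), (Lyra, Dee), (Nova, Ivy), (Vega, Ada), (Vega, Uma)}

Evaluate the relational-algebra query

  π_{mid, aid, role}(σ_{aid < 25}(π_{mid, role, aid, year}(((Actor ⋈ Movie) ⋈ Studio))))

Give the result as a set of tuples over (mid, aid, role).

Actor ⋈ Movie (natural join on aid): {(25, Atlas, 2011, 31), (25, Atlas, 2011, 38), (25, Echo, 2018, 31), (25, Echo, 2018, 38), (25, Gamma, 1991, 31), (25, Gamma, 1991, 38), (25, Gamma, 1992, 31), (25, Gamma, 1992, 38), (25, Nova, 1997, 31), (25, Nova, 1997, 38), (4, Atlas, 1982, 12), (4, Atlas, 1982, 2), (4, Atlas, 1982, 23), (4, Atlas, 1982, 39), (4, Atlas, 2002, 12), (4, Atlas, 2002, 2), (4, Atlas, 2002, 23), (4, Atlas, 2002, 39), (4, Lyra, 2000, 12), (4, Lyra, 2000, 2), (4, Lyra, 2000, 23), (4, Lyra, 2000, 39), (4, Vega, 1981, 12), (4, Vega, 1981, 2), (4, Vega, 1981, 23), (4, Vega, 1981, 39)}
(Actor ⋈ Movie) ⋈ Studio (natural join on role): {(25, Atlas, 2011, 31, Ivy), (25, Atlas, 2011, 31, Ola), (25, Atlas, 2011, 31, Uma), (25, Atlas, 2011, 38, Ivy), (25, Atlas, 2011, 38, Ola), (25, Atlas, 2011, 38, Uma), (25, Echo, 2018, 31, Eve), (25, Echo, 2018, 38, Eve), (25, Nova, 1997, 31, Ivy), (25, Nova, 1997, 38, Ivy), (4, Atlas, 1982, 12, Ivy), (4, Atlas, 1982, 12, Ola), (4, Atlas, 1982, 12, Uma), (4, Atlas, 1982, 2, Ivy), (4, Atlas, 1982, 2, Ola), (4, Atlas, 1982, 2, Uma), (4, Atlas, 1982, 23, Ivy), (4, Atlas, 1982, 23, Ola), (4, Atlas, 1982, 23, Uma), (4, Atlas, 1982, 39, Ivy), (4, Atlas, 1982, 39, Ola), (4, Atlas, 1982, 39, Uma), (4, Atlas, 2002, 12, Ivy), (4, Atlas, 2002, 12, Ola), (4, Atlas, 2002, 12, Uma), (4, Atlas, 2002, 2, Ivy), (4, Atlas, 2002, 2, Ola), (4, Atlas, 2002, 2, Uma), (4, Atlas, 2002, 23, Ivy), (4, Atlas, 2002, 23, Ola), (4, Atlas, 2002, 23, Uma), (4, Atlas, 2002, 39, Ivy), (4, Atlas, 2002, 39, Ola), (4, Atlas, 2002, 39, Uma), (4, Lyra, 2000, 12, Dee), (4, Lyra, 2000, 2, Dee), (4, Lyra, 2000, 23, Dee), (4, Lyra, 2000, 39, Dee), (4, Vega, 1981, 12, Ada), (4, Vega, 1981, 12, Uma), (4, Vega, 1981, 2, Ada), (4, Vega, 1981, 2, Uma), (4, Vega, 1981, 23, Ada), (4, Vega, 1981, 23, Uma), (4, Vega, 1981, 39, Ada), (4, Vega, 1981, 39, Uma)}
Projecting to mid, role, aid, year (24 duplicate(s) eliminated): {(12, Atlas, 4, 1982), (12, Atlas, 4, 2002), (12, Lyra, 4, 2000), (12, Vega, 4, 1981), (2, Atlas, 4, 1982), (2, Atlas, 4, 2002), (2, Lyra, 4, 2000), (2, Vega, 4, 1981), (23, Atlas, 4, 1982), (23, Atlas, 4, 2002), (23, Lyra, 4, 2000), (23, Vega, 4, 1981), (31, Atlas, 25, 2011), (31, Echo, 25, 2018), (31, Nova, 25, 1997), (38, Atlas, 25, 2011), (38, Echo, 25, 2018), (38, Nova, 25, 1997), (39, Atlas, 4, 1982), (39, Atlas, 4, 2002), (39, Lyra, 4, 2000), (39, Vega, 4, 1981)}
σ[aid < 25]: keep tuples satisfying aid < 25 → {(12, Atlas, 4, 1982), (12, Atlas, 4, 2002), (12, Lyra, 4, 2000), (12, Vega, 4, 1981), (2, Atlas, 4, 1982), (2, Atlas, 4, 2002), (2, Lyra, 4, 2000), (2, Vega, 4, 1981), (23, Atlas, 4, 1982), (23, Atlas, 4, 2002), (23, Lyra, 4, 2000), (23, Vega, 4, 1981), (39, Atlas, 4, 1982), (39, Atlas, 4, 2002), (39, Lyra, 4, 2000), (39, Vega, 4, 1981)}
Projecting to mid, aid, role (4 duplicate(s) eliminated): {(12, 4, Atlas), (12, 4, Lyra), (12, 4, Vega), (2, 4, Atlas), (2, 4, Lyra), (2, 4, Vega), (23, 4, Atlas), (23, 4, Lyra), (23, 4, Vega), (39, 4, Atlas), (39, 4, Lyra), (39, 4, Vega)}

{(12, 4, Atlas), (12, 4, Lyra), (12, 4, Vega), (2, 4, Atlas), (2, 4, Lyra), (2, 4, Vega), (23, 4, Atlas), (23, 4, Lyra), (23, 4, Vega), (39, 4, Atlas), (39, 4, Lyra), (39, 4, Vega)}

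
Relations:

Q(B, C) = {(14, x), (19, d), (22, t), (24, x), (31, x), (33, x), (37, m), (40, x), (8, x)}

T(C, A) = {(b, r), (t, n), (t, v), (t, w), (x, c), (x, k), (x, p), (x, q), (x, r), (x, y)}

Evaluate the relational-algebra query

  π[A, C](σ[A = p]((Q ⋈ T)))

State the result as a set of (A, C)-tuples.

Joining Q and T on C yields {(14, x, c), (14, x, k), (14, x, p), (14, x, q), (14, x, r), (14, x, y), (22, t, n), (22, t, v), (22, t, w), (24, x, c), (24, x, k), (24, x, p), (24, x, q), (24, x, r), (24, x, y), (31, x, c), (31, x, k), (31, x, p), (31, x, q), (31, x, r), (31, x, y), (33, x, c), (33, x, k), (33, x, p), (33, x, q), (33, x, r), (33, x, y), (40, x, c), (40, x, k), (40, x, p), (40, x, q), (40, x, r), (40, x, y), (8, x, c), (8, x, k), (8, x, p), (8, x, q), (8, x, r), (8, x, y)}.
σ[A = p]: keep tuples satisfying A = p → {(14, x, p), (24, x, p), (31, x, p), (33, x, p), (40, x, p), (8, x, p)}
Keep only column(s) A, C (5 duplicate(s) eliminated): {(p, x)}

{(p, x)}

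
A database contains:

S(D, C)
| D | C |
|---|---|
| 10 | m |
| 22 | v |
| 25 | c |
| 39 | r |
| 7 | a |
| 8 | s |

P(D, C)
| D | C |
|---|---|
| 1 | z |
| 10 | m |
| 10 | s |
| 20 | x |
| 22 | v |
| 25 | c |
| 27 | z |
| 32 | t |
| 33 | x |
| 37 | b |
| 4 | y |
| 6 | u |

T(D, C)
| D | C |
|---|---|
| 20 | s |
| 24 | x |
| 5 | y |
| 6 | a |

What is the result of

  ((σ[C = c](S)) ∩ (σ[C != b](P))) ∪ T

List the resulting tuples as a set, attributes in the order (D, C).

{(20, s), (24, x), (25, c), (5, y), (6, a)}

Apply σ_{C = c}; surviving tuples: {(25, c)}
Apply σ_{C != b}; surviving tuples: {(1, z), (10, m), (10, s), (20, x), (22, v), (25, c), (27, z), (32, t), (33, x), (4, y), (6, u)}
Set intersection of the two operands is {(25, c)}.
Set union of the two operands is {(20, s), (24, x), (25, c), (5, y), (6, a)}.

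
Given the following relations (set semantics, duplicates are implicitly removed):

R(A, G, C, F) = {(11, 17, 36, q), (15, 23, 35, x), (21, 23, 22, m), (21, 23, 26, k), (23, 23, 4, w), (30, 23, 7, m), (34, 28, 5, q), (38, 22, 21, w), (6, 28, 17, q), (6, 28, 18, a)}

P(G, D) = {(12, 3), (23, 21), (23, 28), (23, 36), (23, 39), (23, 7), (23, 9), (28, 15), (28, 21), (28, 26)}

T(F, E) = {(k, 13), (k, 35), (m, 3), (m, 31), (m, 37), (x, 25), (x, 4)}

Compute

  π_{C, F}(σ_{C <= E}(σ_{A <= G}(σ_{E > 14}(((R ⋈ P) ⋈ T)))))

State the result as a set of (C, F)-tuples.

Natural join on G: {(15, 23, 35, x, 21), (15, 23, 35, x, 28), (15, 23, 35, x, 36), (15, 23, 35, x, 39), (15, 23, 35, x, 7), (15, 23, 35, x, 9), (21, 23, 22, m, 21), (21, 23, 22, m, 28), (21, 23, 22, m, 36), (21, 23, 22, m, 39), (21, 23, 22, m, 7), (21, 23, 22, m, 9), (21, 23, 26, k, 21), (21, 23, 26, k, 28), (21, 23, 26, k, 36), (21, 23, 26, k, 39), (21, 23, 26, k, 7), (21, 23, 26, k, 9), (23, 23, 4, w, 21), (23, 23, 4, w, 28), (23, 23, 4, w, 36), (23, 23, 4, w, 39), (23, 23, 4, w, 7), (23, 23, 4, w, 9), (30, 23, 7, m, 21), (30, 23, 7, m, 28), (30, 23, 7, m, 36), (30, 23, 7, m, 39), (30, 23, 7, m, 7), (30, 23, 7, m, 9), (34, 28, 5, q, 15), (34, 28, 5, q, 21), (34, 28, 5, q, 26), (6, 28, 17, q, 15), (6, 28, 17, q, 21), (6, 28, 17, q, 26), (6, 28, 18, a, 15), (6, 28, 18, a, 21), (6, 28, 18, a, 26)}
Natural join on F: {(15, 23, 35, x, 21, 25), (15, 23, 35, x, 21, 4), (15, 23, 35, x, 28, 25), (15, 23, 35, x, 28, 4), (15, 23, 35, x, 36, 25), (15, 23, 35, x, 36, 4), (15, 23, 35, x, 39, 25), (15, 23, 35, x, 39, 4), (15, 23, 35, x, 7, 25), (15, 23, 35, x, 7, 4), (15, 23, 35, x, 9, 25), (15, 23, 35, x, 9, 4), (21, 23, 22, m, 21, 3), (21, 23, 22, m, 21, 31), (21, 23, 22, m, 21, 37), (21, 23, 22, m, 28, 3), (21, 23, 22, m, 28, 31), (21, 23, 22, m, 28, 37), (21, 23, 22, m, 36, 3), (21, 23, 22, m, 36, 31), (21, 23, 22, m, 36, 37), (21, 23, 22, m, 39, 3), (21, 23, 22, m, 39, 31), (21, 23, 22, m, 39, 37), (21, 23, 22, m, 7, 3), (21, 23, 22, m, 7, 31), (21, 23, 22, m, 7, 37), (21, 23, 22, m, 9, 3), (21, 23, 22, m, 9, 31), (21, 23, 22, m, 9, 37), (21, 23, 26, k, 21, 13), (21, 23, 26, k, 21, 35), (21, 23, 26, k, 28, 13), (21, 23, 26, k, 28, 35), (21, 23, 26, k, 36, 13), (21, 23, 26, k, 36, 35), (21, 23, 26, k, 39, 13), (21, 23, 26, k, 39, 35), (21, 23, 26, k, 7, 13), (21, 23, 26, k, 7, 35), (21, 23, 26, k, 9, 13), (21, 23, 26, k, 9, 35), (30, 23, 7, m, 21, 3), (30, 23, 7, m, 21, 31), (30, 23, 7, m, 21, 37), (30, 23, 7, m, 28, 3), (30, 23, 7, m, 28, 31), (30, 23, 7, m, 28, 37), (30, 23, 7, m, 36, 3), (30, 23, 7, m, 36, 31), (30, 23, 7, m, 36, 37), (30, 23, 7, m, 39, 3), (30, 23, 7, m, 39, 31), (30, 23, 7, m, 39, 37), (30, 23, 7, m, 7, 3), (30, 23, 7, m, 7, 31), (30, 23, 7, m, 7, 37), (30, 23, 7, m, 9, 3), (30, 23, 7, m, 9, 31), (30, 23, 7, m, 9, 37)}
Selection E > 14: {(15, 23, 35, x, 21, 25), (15, 23, 35, x, 28, 25), (15, 23, 35, x, 36, 25), (15, 23, 35, x, 39, 25), (15, 23, 35, x, 7, 25), (15, 23, 35, x, 9, 25), (21, 23, 22, m, 21, 31), (21, 23, 22, m, 21, 37), (21, 23, 22, m, 28, 31), (21, 23, 22, m, 28, 37), (21, 23, 22, m, 36, 31), (21, 23, 22, m, 36, 37), (21, 23, 22, m, 39, 31), (21, 23, 22, m, 39, 37), (21, 23, 22, m, 7, 31), (21, 23, 22, m, 7, 37), (21, 23, 22, m, 9, 31), (21, 23, 22, m, 9, 37), (21, 23, 26, k, 21, 35), (21, 23, 26, k, 28, 35), (21, 23, 26, k, 36, 35), (21, 23, 26, k, 39, 35), (21, 23, 26, k, 7, 35), (21, 23, 26, k, 9, 35), (30, 23, 7, m, 21, 31), (30, 23, 7, m, 21, 37), (30, 23, 7, m, 28, 31), (30, 23, 7, m, 28, 37), (30, 23, 7, m, 36, 31), (30, 23, 7, m, 36, 37), (30, 23, 7, m, 39, 31), (30, 23, 7, m, 39, 37), (30, 23, 7, m, 7, 31), (30, 23, 7, m, 7, 37), (30, 23, 7, m, 9, 31), (30, 23, 7, m, 9, 37)}
Selection A <= G: {(15, 23, 35, x, 21, 25), (15, 23, 35, x, 28, 25), (15, 23, 35, x, 36, 25), (15, 23, 35, x, 39, 25), (15, 23, 35, x, 7, 25), (15, 23, 35, x, 9, 25), (21, 23, 22, m, 21, 31), (21, 23, 22, m, 21, 37), (21, 23, 22, m, 28, 31), (21, 23, 22, m, 28, 37), (21, 23, 22, m, 36, 31), (21, 23, 22, m, 36, 37), (21, 23, 22, m, 39, 31), (21, 23, 22, m, 39, 37), (21, 23, 22, m, 7, 31), (21, 23, 22, m, 7, 37), (21, 23, 22, m, 9, 31), (21, 23, 22, m, 9, 37), (21, 23, 26, k, 21, 35), (21, 23, 26, k, 28, 35), (21, 23, 26, k, 36, 35), (21, 23, 26, k, 39, 35), (21, 23, 26, k, 7, 35), (21, 23, 26, k, 9, 35)}
Selection C <= E: {(21, 23, 22, m, 21, 31), (21, 23, 22, m, 21, 37), (21, 23, 22, m, 28, 31), (21, 23, 22, m, 28, 37), (21, 23, 22, m, 36, 31), (21, 23, 22, m, 36, 37), (21, 23, 22, m, 39, 31), (21, 23, 22, m, 39, 37), (21, 23, 22, m, 7, 31), (21, 23, 22, m, 7, 37), (21, 23, 22, m, 9, 31), (21, 23, 22, m, 9, 37), (21, 23, 26, k, 21, 35), (21, 23, 26, k, 28, 35), (21, 23, 26, k, 36, 35), (21, 23, 26, k, 39, 35), (21, 23, 26, k, 7, 35), (21, 23, 26, k, 9, 35)}
π[C, F]: project onto (C, F) (16 duplicate(s) eliminated) → {(22, m), (26, k)}

{(22, m), (26, k)}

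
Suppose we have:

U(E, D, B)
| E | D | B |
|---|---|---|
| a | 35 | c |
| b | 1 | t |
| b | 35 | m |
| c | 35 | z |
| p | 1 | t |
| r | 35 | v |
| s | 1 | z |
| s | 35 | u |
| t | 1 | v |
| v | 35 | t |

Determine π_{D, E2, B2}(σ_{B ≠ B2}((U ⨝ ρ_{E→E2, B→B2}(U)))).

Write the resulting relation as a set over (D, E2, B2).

{(1, b, t), (1, p, t), (1, s, z), (1, t, v), (35, a, c), (35, b, m), (35, c, z), (35, r, v), (35, s, u), (35, v, t)}

ρ[E→E2, B→B2]: schema becomes (E2, D, B2); tuples unchanged.
Joining U and ρ_{E→E2, B→B2}(U) on D yields {(a, 35, c, a, c), (a, 35, c, b, m), (a, 35, c, c, z), (a, 35, c, r, v), (a, 35, c, s, u), (a, 35, c, v, t), (b, 1, t, b, t), (b, 1, t, p, t), (b, 1, t, s, z), (b, 1, t, t, v), (b, 35, m, a, c), (b, 35, m, b, m), (b, 35, m, c, z), (b, 35, m, r, v), (b, 35, m, s, u), (b, 35, m, v, t), (c, 35, z, a, c), (c, 35, z, b, m), (c, 35, z, c, z), (c, 35, z, r, v), (c, 35, z, s, u), (c, 35, z, v, t), (p, 1, t, b, t), (p, 1, t, p, t), (p, 1, t, s, z), (p, 1, t, t, v), (r, 35, v, a, c), (r, 35, v, b, m), (r, 35, v, c, z), (r, 35, v, r, v), (r, 35, v, s, u), (r, 35, v, v, t), (s, 1, z, b, t), (s, 1, z, p, t), (s, 1, z, s, z), (s, 1, z, t, v), (s, 35, u, a, c), (s, 35, u, b, m), (s, 35, u, c, z), (s, 35, u, r, v), (s, 35, u, s, u), (s, 35, u, v, t), (t, 1, v, b, t), (t, 1, v, p, t), (t, 1, v, s, z), (t, 1, v, t, v), (v, 35, t, a, c), (v, 35, t, b, m), (v, 35, t, c, z), (v, 35, t, r, v), (v, 35, t, s, u), (v, 35, t, v, t)}.
σ[B ≠ B2]: keep tuples satisfying B ≠ B2 → {(a, 35, c, b, m), (a, 35, c, c, z), (a, 35, c, r, v), (a, 35, c, s, u), (a, 35, c, v, t), (b, 1, t, s, z), (b, 1, t, t, v), (b, 35, m, a, c), (b, 35, m, c, z), (b, 35, m, r, v), (b, 35, m, s, u), (b, 35, m, v, t), (c, 35, z, a, c), (c, 35, z, b, m), (c, 35, z, r, v), (c, 35, z, s, u), (c, 35, z, v, t), (p, 1, t, s, z), (p, 1, t, t, v), (r, 35, v, a, c), (r, 35, v, b, m), (r, 35, v, c, z), (r, 35, v, s, u), (r, 35, v, v, t), (s, 1, z, b, t), (s, 1, z, p, t), (s, 1, z, t, v), (s, 35, u, a, c), (s, 35, u, b, m), (s, 35, u, c, z), (s, 35, u, r, v), (s, 35, u, v, t), (t, 1, v, b, t), (t, 1, v, p, t), (t, 1, v, s, z), (v, 35, t, a, c), (v, 35, t, b, m), (v, 35, t, c, z), (v, 35, t, r, v), (v, 35, t, s, u)}
Keep only column(s) D, E2, B2 (30 duplicate(s) eliminated): {(1, b, t), (1, p, t), (1, s, z), (1, t, v), (35, a, c), (35, b, m), (35, c, z), (35, r, v), (35, s, u), (35, v, t)}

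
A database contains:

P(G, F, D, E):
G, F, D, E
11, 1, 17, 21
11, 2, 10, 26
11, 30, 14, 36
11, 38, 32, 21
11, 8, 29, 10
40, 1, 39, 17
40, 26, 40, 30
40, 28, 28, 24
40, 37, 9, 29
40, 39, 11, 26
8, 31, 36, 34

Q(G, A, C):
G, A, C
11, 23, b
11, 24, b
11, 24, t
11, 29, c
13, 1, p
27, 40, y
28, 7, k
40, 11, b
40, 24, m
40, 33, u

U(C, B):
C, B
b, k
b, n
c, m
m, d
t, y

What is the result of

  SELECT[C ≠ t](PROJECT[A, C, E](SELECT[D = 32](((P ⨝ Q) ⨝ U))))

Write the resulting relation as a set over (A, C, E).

{(23, b, 21), (24, b, 21), (29, c, 21)}

Joining P and Q on G yields {(11, 1, 17, 21, 23, b), (11, 1, 17, 21, 24, b), (11, 1, 17, 21, 24, t), (11, 1, 17, 21, 29, c), (11, 2, 10, 26, 23, b), (11, 2, 10, 26, 24, b), (11, 2, 10, 26, 24, t), (11, 2, 10, 26, 29, c), (11, 30, 14, 36, 23, b), (11, 30, 14, 36, 24, b), (11, 30, 14, 36, 24, t), (11, 30, 14, 36, 29, c), (11, 38, 32, 21, 23, b), (11, 38, 32, 21, 24, b), (11, 38, 32, 21, 24, t), (11, 38, 32, 21, 29, c), (11, 8, 29, 10, 23, b), (11, 8, 29, 10, 24, b), (11, 8, 29, 10, 24, t), (11, 8, 29, 10, 29, c), (40, 1, 39, 17, 11, b), (40, 1, 39, 17, 24, m), (40, 1, 39, 17, 33, u), (40, 26, 40, 30, 11, b), (40, 26, 40, 30, 24, m), (40, 26, 40, 30, 33, u), (40, 28, 28, 24, 11, b), (40, 28, 28, 24, 24, m), (40, 28, 28, 24, 33, u), (40, 37, 9, 29, 11, b), (40, 37, 9, 29, 24, m), (40, 37, 9, 29, 33, u), (40, 39, 11, 26, 11, b), (40, 39, 11, 26, 24, m), (40, 39, 11, 26, 33, u)}.
Joining (P ⨝ Q) and U on C yields {(11, 1, 17, 21, 23, b, k), (11, 1, 17, 21, 23, b, n), (11, 1, 17, 21, 24, b, k), (11, 1, 17, 21, 24, b, n), (11, 1, 17, 21, 24, t, y), (11, 1, 17, 21, 29, c, m), (11, 2, 10, 26, 23, b, k), (11, 2, 10, 26, 23, b, n), (11, 2, 10, 26, 24, b, k), (11, 2, 10, 26, 24, b, n), (11, 2, 10, 26, 24, t, y), (11, 2, 10, 26, 29, c, m), (11, 30, 14, 36, 23, b, k), (11, 30, 14, 36, 23, b, n), (11, 30, 14, 36, 24, b, k), (11, 30, 14, 36, 24, b, n), (11, 30, 14, 36, 24, t, y), (11, 30, 14, 36, 29, c, m), (11, 38, 32, 21, 23, b, k), (11, 38, 32, 21, 23, b, n), (11, 38, 32, 21, 24, b, k), (11, 38, 32, 21, 24, b, n), (11, 38, 32, 21, 24, t, y), (11, 38, 32, 21, 29, c, m), (11, 8, 29, 10, 23, b, k), (11, 8, 29, 10, 23, b, n), (11, 8, 29, 10, 24, b, k), (11, 8, 29, 10, 24, b, n), (11, 8, 29, 10, 24, t, y), (11, 8, 29, 10, 29, c, m), (40, 1, 39, 17, 11, b, k), (40, 1, 39, 17, 11, b, n), (40, 1, 39, 17, 24, m, d), (40, 26, 40, 30, 11, b, k), (40, 26, 40, 30, 11, b, n), (40, 26, 40, 30, 24, m, d), (40, 28, 28, 24, 11, b, k), (40, 28, 28, 24, 11, b, n), (40, 28, 28, 24, 24, m, d), (40, 37, 9, 29, 11, b, k), (40, 37, 9, 29, 11, b, n), (40, 37, 9, 29, 24, m, d), (40, 39, 11, 26, 11, b, k), (40, 39, 11, 26, 11, b, n), (40, 39, 11, 26, 24, m, d)}.
Selection D = 32: {(11, 38, 32, 21, 23, b, k), (11, 38, 32, 21, 23, b, n), (11, 38, 32, 21, 24, b, k), (11, 38, 32, 21, 24, b, n), (11, 38, 32, 21, 24, t, y), (11, 38, 32, 21, 29, c, m)}
π[A, C, E]: project onto (A, C, E) (2 duplicate(s) eliminated) → {(23, b, 21), (24, b, 21), (24, t, 21), (29, c, 21)}
Selection C ≠ t: {(23, b, 21), (24, b, 21), (29, c, 21)}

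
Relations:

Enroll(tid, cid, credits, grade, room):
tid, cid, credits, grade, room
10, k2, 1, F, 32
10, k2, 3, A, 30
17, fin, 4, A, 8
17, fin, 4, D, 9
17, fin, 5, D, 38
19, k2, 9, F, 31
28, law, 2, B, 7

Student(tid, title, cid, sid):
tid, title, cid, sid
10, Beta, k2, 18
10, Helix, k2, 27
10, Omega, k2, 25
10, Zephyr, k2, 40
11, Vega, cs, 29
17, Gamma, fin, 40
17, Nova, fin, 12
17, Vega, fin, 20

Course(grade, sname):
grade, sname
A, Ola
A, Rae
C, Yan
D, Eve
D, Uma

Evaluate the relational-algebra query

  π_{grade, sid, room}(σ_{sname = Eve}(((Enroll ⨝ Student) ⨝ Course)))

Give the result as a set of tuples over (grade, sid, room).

{(D, 12, 38), (D, 12, 9), (D, 20, 38), (D, 20, 9), (D, 40, 38), (D, 40, 9)}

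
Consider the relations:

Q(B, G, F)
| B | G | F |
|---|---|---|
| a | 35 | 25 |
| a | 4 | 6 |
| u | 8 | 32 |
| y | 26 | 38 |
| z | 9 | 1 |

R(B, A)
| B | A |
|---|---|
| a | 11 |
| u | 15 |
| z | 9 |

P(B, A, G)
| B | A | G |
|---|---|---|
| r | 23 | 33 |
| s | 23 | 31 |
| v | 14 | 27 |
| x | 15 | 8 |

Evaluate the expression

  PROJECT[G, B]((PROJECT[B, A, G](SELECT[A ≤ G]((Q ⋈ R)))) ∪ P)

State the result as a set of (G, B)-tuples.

{(27, v), (31, s), (33, r), (35, a), (8, x), (9, z)}

Joining Q and R on B yields {(a, 35, 25, 11), (a, 4, 6, 11), (u, 8, 32, 15), (z, 9, 1, 9)}.
Filtering on A ≤ G leaves {(a, 35, 25, 11), (z, 9, 1, 9)}.
Keep only column(s) B, A, G: {(a, 11, 35), (z, 9, 9)}
Set union of the two operands is {(a, 11, 35), (r, 23, 33), (s, 23, 31), (v, 14, 27), (x, 15, 8), (z, 9, 9)}.
Keep only column(s) G, B: {(27, v), (31, s), (33, r), (35, a), (8, x), (9, z)}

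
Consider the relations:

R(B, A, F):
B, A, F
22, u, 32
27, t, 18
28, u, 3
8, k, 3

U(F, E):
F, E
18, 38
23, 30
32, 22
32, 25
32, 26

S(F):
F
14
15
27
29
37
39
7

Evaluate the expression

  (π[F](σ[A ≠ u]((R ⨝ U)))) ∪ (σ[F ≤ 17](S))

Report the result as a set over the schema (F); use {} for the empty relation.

{14, 15, 18, 7}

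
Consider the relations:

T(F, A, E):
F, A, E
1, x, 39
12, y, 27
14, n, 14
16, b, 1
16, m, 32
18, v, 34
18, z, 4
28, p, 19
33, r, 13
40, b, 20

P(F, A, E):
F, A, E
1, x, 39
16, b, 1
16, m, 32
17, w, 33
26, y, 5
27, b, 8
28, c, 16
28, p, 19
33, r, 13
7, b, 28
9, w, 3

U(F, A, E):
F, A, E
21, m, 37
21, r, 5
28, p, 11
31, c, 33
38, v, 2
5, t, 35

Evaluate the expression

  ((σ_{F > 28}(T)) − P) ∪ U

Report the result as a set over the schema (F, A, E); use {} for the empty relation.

Apply σ_{F > 28}; surviving tuples: {(33, r, 13), (40, b, 20)}
Taking the difference: {(40, b, 20)}
Taking the union: {(21, m, 37), (21, r, 5), (28, p, 11), (31, c, 33), (38, v, 2), (40, b, 20), (5, t, 35)}

{(21, m, 37), (21, r, 5), (28, p, 11), (31, c, 33), (38, v, 2), (40, b, 20), (5, t, 35)}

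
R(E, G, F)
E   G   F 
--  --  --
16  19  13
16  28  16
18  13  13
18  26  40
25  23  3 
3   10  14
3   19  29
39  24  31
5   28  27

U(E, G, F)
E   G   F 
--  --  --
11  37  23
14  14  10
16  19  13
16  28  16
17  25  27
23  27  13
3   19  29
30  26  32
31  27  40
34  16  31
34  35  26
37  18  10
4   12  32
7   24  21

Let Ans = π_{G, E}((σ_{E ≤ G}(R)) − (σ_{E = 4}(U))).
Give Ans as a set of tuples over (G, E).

σ[E ≤ G]: keep tuples satisfying E ≤ G → {(16, 19, 13), (16, 28, 16), (18, 26, 40), (3, 10, 14), (3, 19, 29), (5, 28, 27)}
σ[E = 4]: keep tuples satisfying E = 4 → {(4, 12, 32)}
Difference: {(16, 19, 13), (16, 28, 16), (18, 26, 40), (3, 10, 14), (3, 19, 29), (5, 28, 27)} with {(4, 12, 32)} → {(16, 19, 13), (16, 28, 16), (18, 26, 40), (3, 10, 14), (3, 19, 29), (5, 28, 27)}
Projecting to G, E: {(10, 3), (19, 16), (19, 3), (26, 18), (28, 16), (28, 5)}

{(10, 3), (19, 16), (19, 3), (26, 18), (28, 16), (28, 5)}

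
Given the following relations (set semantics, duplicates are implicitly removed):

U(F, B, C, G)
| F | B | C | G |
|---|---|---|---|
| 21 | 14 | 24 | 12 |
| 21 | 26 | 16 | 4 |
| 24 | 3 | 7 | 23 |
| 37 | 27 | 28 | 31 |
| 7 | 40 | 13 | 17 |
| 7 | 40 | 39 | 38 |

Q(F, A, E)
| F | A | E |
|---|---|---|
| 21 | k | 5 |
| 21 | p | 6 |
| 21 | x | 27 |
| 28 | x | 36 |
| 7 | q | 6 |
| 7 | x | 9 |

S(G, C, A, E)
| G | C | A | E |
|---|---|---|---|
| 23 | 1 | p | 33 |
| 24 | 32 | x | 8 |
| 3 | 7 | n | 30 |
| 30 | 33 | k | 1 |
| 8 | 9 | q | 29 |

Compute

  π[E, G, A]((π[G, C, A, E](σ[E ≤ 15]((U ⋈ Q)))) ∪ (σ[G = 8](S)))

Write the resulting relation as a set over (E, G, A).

{(29, 8, q), (5, 12, k), (5, 4, k), (6, 12, p), (6, 17, q), (6, 38, q), (6, 4, p), (9, 17, x), (9, 38, x)}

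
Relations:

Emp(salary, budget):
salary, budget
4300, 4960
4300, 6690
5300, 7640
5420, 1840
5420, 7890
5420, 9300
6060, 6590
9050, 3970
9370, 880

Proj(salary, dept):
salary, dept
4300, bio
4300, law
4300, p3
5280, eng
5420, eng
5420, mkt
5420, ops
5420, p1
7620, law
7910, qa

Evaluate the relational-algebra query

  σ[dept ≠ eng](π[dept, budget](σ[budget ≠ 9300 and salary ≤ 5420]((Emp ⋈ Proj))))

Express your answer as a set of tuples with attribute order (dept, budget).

{(bio, 4960), (bio, 6690), (law, 4960), (law, 6690), (mkt, 1840), (mkt, 7890), (ops, 1840), (ops, 7890), (p1, 1840), (p1, 7890), (p3, 4960), (p3, 6690)}

Joining Emp and Proj on salary yields {(4300, 4960, bio), (4300, 4960, law), (4300, 4960, p3), (4300, 6690, bio), (4300, 6690, law), (4300, 6690, p3), (5420, 1840, eng), (5420, 1840, mkt), (5420, 1840, ops), (5420, 1840, p1), (5420, 7890, eng), (5420, 7890, mkt), (5420, 7890, ops), (5420, 7890, p1), (5420, 9300, eng), (5420, 9300, mkt), (5420, 9300, ops), (5420, 9300, p1)}.
Selection budget ≠ 9300 and salary ≤ 5420: {(4300, 4960, bio), (4300, 4960, law), (4300, 4960, p3), (4300, 6690, bio), (4300, 6690, law), (4300, 6690, p3), (5420, 1840, eng), (5420, 1840, mkt), (5420, 1840, ops), (5420, 1840, p1), (5420, 7890, eng), (5420, 7890, mkt), (5420, 7890, ops), (5420, 7890, p1)}
π[dept, budget]: project onto (dept, budget) → {(bio, 4960), (bio, 6690), (eng, 1840), (eng, 7890), (law, 4960), (law, 6690), (mkt, 1840), (mkt, 7890), (ops, 1840), (ops, 7890), (p1, 1840), (p1, 7890), (p3, 4960), (p3, 6690)}
Selection dept ≠ eng: {(bio, 4960), (bio, 6690), (law, 4960), (law, 6690), (mkt, 1840), (mkt, 7890), (ops, 1840), (ops, 7890), (p1, 1840), (p1, 7890), (p3, 4960), (p3, 6690)}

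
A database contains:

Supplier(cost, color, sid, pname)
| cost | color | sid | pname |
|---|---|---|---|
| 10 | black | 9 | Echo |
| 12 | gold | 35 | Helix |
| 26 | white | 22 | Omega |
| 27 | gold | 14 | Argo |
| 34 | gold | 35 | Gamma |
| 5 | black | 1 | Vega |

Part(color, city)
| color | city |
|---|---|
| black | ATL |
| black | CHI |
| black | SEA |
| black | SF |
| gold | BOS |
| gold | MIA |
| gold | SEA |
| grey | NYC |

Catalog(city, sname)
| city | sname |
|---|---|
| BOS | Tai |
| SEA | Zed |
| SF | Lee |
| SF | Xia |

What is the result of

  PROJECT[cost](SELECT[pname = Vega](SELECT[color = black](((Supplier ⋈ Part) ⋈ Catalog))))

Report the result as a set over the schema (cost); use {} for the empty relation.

Joining Supplier and Part on color yields {(10, black, 9, Echo, ATL), (10, black, 9, Echo, CHI), (10, black, 9, Echo, SEA), (10, black, 9, Echo, SF), (12, gold, 35, Helix, BOS), (12, gold, 35, Helix, MIA), (12, gold, 35, Helix, SEA), (27, gold, 14, Argo, BOS), (27, gold, 14, Argo, MIA), (27, gold, 14, Argo, SEA), (34, gold, 35, Gamma, BOS), (34, gold, 35, Gamma, MIA), (34, gold, 35, Gamma, SEA), (5, black, 1, Vega, ATL), (5, black, 1, Vega, CHI), (5, black, 1, Vega, SEA), (5, black, 1, Vega, SF)}.
Joining (Supplier ⋈ Part) and Catalog on city yields {(10, black, 9, Echo, SEA, Zed), (10, black, 9, Echo, SF, Lee), (10, black, 9, Echo, SF, Xia), (12, gold, 35, Helix, BOS, Tai), (12, gold, 35, Helix, SEA, Zed), (27, gold, 14, Argo, BOS, Tai), (27, gold, 14, Argo, SEA, Zed), (34, gold, 35, Gamma, BOS, Tai), (34, gold, 35, Gamma, SEA, Zed), (5, black, 1, Vega, SEA, Zed), (5, black, 1, Vega, SF, Lee), (5, black, 1, Vega, SF, Xia)}.
Filtering on color = black leaves {(10, black, 9, Echo, SEA, Zed), (10, black, 9, Echo, SF, Lee), (10, black, 9, Echo, SF, Xia), (5, black, 1, Vega, SEA, Zed), (5, black, 1, Vega, SF, Lee), (5, black, 1, Vega, SF, Xia)}.
Filtering on pname = Vega leaves {(5, black, 1, Vega, SEA, Zed), (5, black, 1, Vega, SF, Lee), (5, black, 1, Vega, SF, Xia)}.
Projecting to cost (2 duplicate(s) eliminated): {5}

{5}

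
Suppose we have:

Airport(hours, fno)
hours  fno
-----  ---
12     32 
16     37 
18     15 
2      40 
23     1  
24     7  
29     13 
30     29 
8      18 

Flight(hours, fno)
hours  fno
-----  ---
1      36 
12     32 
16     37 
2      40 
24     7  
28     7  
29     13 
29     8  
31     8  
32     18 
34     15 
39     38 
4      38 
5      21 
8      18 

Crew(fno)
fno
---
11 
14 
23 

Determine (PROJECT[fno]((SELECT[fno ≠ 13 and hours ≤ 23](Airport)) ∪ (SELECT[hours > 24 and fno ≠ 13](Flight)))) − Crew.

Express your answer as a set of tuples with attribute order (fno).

Apply σ_{fno ≠ 13 and hours ≤ 23}; surviving tuples: {(12, 32), (16, 37), (18, 15), (2, 40), (23, 1), (8, 18)}
Apply σ_{hours > 24 and fno ≠ 13}; surviving tuples: {(28, 7), (29, 8), (31, 8), (32, 18), (34, 15), (39, 38)}
Union: {(12, 32), (16, 37), (18, 15), (2, 40), (23, 1), (8, 18)} with {(28, 7), (29, 8), (31, 8), (32, 18), (34, 15), (39, 38)} → {(12, 32), (16, 37), (18, 15), (2, 40), (23, 1), (28, 7), (29, 8), (31, 8), (32, 18), (34, 15), (39, 38), (8, 18)}
Keep only column(s) fno (3 duplicate(s) eliminated): {1, 15, 18, 32, 37, 38, 40, 7, 8}
Difference: {1, 15, 18, 32, 37, 38, 40, 7, 8} with {11, 14, 23} → {1, 15, 18, 32, 37, 38, 40, 7, 8}

{1, 15, 18, 32, 37, 38, 40, 7, 8}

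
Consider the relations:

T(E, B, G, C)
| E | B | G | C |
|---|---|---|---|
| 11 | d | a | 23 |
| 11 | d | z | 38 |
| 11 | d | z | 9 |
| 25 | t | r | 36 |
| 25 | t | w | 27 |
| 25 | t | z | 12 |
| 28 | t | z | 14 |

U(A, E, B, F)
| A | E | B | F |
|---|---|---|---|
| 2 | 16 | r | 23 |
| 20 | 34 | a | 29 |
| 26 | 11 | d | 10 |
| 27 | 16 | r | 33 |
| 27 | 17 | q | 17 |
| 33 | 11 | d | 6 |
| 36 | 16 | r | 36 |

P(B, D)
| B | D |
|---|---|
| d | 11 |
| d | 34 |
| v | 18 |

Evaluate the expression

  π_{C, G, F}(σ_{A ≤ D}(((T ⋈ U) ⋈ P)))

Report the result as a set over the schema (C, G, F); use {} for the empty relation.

Joining T and U on E, B yields {(11, d, a, 23, 26, 10), (11, d, a, 23, 33, 6), (11, d, z, 38, 26, 10), (11, d, z, 38, 33, 6), (11, d, z, 9, 26, 10), (11, d, z, 9, 33, 6)}.
Joining (T ⋈ U) and P on B yields {(11, d, a, 23, 26, 10, 11), (11, d, a, 23, 26, 10, 34), (11, d, a, 23, 33, 6, 11), (11, d, a, 23, 33, 6, 34), (11, d, z, 38, 26, 10, 11), (11, d, z, 38, 26, 10, 34), (11, d, z, 38, 33, 6, 11), (11, d, z, 38, 33, 6, 34), (11, d, z, 9, 26, 10, 11), (11, d, z, 9, 26, 10, 34), (11, d, z, 9, 33, 6, 11), (11, d, z, 9, 33, 6, 34)}.
Selection A ≤ D: {(11, d, a, 23, 26, 10, 34), (11, d, a, 23, 33, 6, 34), (11, d, z, 38, 26, 10, 34), (11, d, z, 38, 33, 6, 34), (11, d, z, 9, 26, 10, 34), (11, d, z, 9, 33, 6, 34)}
π_{C, G, F} gives {(23, a, 10), (23, a, 6), (38, z, 10), (38, z, 6), (9, z, 10), (9, z, 6)}.

{(23, a, 10), (23, a, 6), (38, z, 10), (38, z, 6), (9, z, 10), (9, z, 6)}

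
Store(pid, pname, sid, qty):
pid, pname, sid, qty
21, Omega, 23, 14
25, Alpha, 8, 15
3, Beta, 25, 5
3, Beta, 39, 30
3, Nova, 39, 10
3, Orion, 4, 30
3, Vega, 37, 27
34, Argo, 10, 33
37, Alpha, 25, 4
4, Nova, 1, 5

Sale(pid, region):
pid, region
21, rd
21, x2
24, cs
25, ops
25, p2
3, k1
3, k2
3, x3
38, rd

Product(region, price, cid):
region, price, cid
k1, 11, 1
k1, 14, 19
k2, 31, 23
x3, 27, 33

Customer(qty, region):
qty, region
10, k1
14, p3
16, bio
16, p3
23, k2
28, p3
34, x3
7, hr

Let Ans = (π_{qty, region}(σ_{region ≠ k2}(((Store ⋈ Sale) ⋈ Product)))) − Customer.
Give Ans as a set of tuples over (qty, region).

{(10, x3), (27, k1), (27, x3), (30, k1), (30, x3), (5, k1), (5, x3)}

Store ⋈ Sale (natural join on pid): {(21, Omega, 23, 14, rd), (21, Omega, 23, 14, x2), (25, Alpha, 8, 15, ops), (25, Alpha, 8, 15, p2), (3, Beta, 25, 5, k1), (3, Beta, 25, 5, k2), (3, Beta, 25, 5, x3), (3, Beta, 39, 30, k1), (3, Beta, 39, 30, k2), (3, Beta, 39, 30, x3), (3, Nova, 39, 10, k1), (3, Nova, 39, 10, k2), (3, Nova, 39, 10, x3), (3, Orion, 4, 30, k1), (3, Orion, 4, 30, k2), (3, Orion, 4, 30, x3), (3, Vega, 37, 27, k1), (3, Vega, 37, 27, k2), (3, Vega, 37, 27, x3)}
(Store ⋈ Sale) ⋈ Product (natural join on region): {(3, Beta, 25, 5, k1, 11, 1), (3, Beta, 25, 5, k1, 14, 19), (3, Beta, 25, 5, k2, 31, 23), (3, Beta, 25, 5, x3, 27, 33), (3, Beta, 39, 30, k1, 11, 1), (3, Beta, 39, 30, k1, 14, 19), (3, Beta, 39, 30, k2, 31, 23), (3, Beta, 39, 30, x3, 27, 33), (3, Nova, 39, 10, k1, 11, 1), (3, Nova, 39, 10, k1, 14, 19), (3, Nova, 39, 10, k2, 31, 23), (3, Nova, 39, 10, x3, 27, 33), (3, Orion, 4, 30, k1, 11, 1), (3, Orion, 4, 30, k1, 14, 19), (3, Orion, 4, 30, k2, 31, 23), (3, Orion, 4, 30, x3, 27, 33), (3, Vega, 37, 27, k1, 11, 1), (3, Vega, 37, 27, k1, 14, 19), (3, Vega, 37, 27, k2, 31, 23), (3, Vega, 37, 27, x3, 27, 33)}
Filtering on region ≠ k2 leaves {(3, Beta, 25, 5, k1, 11, 1), (3, Beta, 25, 5, k1, 14, 19), (3, Beta, 25, 5, x3, 27, 33), (3, Beta, 39, 30, k1, 11, 1), (3, Beta, 39, 30, k1, 14, 19), (3, Beta, 39, 30, x3, 27, 33), (3, Nova, 39, 10, k1, 11, 1), (3, Nova, 39, 10, k1, 14, 19), (3, Nova, 39, 10, x3, 27, 33), (3, Orion, 4, 30, k1, 11, 1), (3, Orion, 4, 30, k1, 14, 19), (3, Orion, 4, 30, x3, 27, 33), (3, Vega, 37, 27, k1, 11, 1), (3, Vega, 37, 27, k1, 14, 19), (3, Vega, 37, 27, x3, 27, 33)}.
Projecting to qty, region (7 duplicate(s) eliminated): {(10, k1), (10, x3), (27, k1), (27, x3), (30, k1), (30, x3), (5, k1), (5, x3)}
Taking the difference: {(10, x3), (27, k1), (27, x3), (30, k1), (30, x3), (5, k1), (5, x3)}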